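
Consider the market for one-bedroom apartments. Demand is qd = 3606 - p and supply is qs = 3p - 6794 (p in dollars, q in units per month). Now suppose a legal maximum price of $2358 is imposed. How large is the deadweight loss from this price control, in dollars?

351384

In a free market, 3606 - p = 3p - 6794 gives the equilibrium p* = 2600, q* = 1006.
The ceiling of 2358 is below the equilibrium price 2600, so it binds.
At p = 2358: qd = 3606 - 2358 = 1248 and qs = 3·2358 - 6794 = 280.
Quantity traded falls to 280. At q = 280 the demand price is 3606 - 280 = 3326 and the supply price is (6794 + 280)/3 = 2358.
Deadweight loss = ½ · (3326 - 2358) · (1006 - 280) = ½ · 968 · 726 = 351384.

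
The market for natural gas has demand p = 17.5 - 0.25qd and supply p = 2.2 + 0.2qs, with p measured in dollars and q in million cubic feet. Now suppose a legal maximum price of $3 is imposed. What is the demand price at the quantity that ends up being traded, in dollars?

Rearranging demand gives qd = 70 - 4p; rearranging supply gives qs = 5p - 11. Setting quantity demanded equal to quantity supplied, 70 - 4p = 5p - 11, gives p* = 9 and q* = 34.
Because the ceiling (3) lies below the market-clearing price, it is binding.
At p = 3: qd = 70 - 4·3 = 58 and qs = 5·3 - 11 = 4.
Only 4 units reach the market. On the demand curve, the marginal buyer's willingness to pay at q = 4 is (70 - 4)/4 = 16.5.

16.5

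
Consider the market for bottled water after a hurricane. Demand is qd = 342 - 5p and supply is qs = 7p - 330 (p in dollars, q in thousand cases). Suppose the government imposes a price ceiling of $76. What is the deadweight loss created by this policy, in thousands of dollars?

0

Without the control the market clears where 342 - 5p = 7p - 330, i.e. p* = 56 and q* = 62.
The ceiling of 76 is above the equilibrium price 56, so it is not binding; the market clears at p* = 56, q* = 62.
Since the control does not bind, no trades are prevented and deadweight loss is zero.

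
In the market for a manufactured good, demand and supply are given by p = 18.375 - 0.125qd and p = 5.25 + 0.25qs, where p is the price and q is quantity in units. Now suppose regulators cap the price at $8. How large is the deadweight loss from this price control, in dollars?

Rearranging demand gives qd = 147 - 8p; rearranging supply gives qs = 4p - 21. Setting quantity demanded equal to quantity supplied, 147 - 8p = 4p - 21, gives p* = 14 and q* = 35.
Since 8 < 14, the ceiling is binding.
At p = 8: qd = 147 - 8·8 = 83 and qs = 4·8 - 21 = 11.
Quantity traded falls to 11. At q = 11 the demand price is (147 - 11)/8 = 17 and the supply price is (21 + 11)/4 = 8.
Deadweight loss = ½ · (17 - 8) · (35 - 11) = ½ · 9 · 24 = 108.

108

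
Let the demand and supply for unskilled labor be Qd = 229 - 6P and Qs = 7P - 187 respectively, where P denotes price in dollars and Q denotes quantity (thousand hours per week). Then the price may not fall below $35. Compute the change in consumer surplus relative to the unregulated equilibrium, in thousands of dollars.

Without the control the market clears where 229 - 6P = 7P - 187, i.e. P* = 32 and Q* = 37.
Since 35 > 32, the floor is binding.
At P = 35: Qd = 229 - 6·35 = 19 and Qs = 7·35 - 187 = 58.
Consumer surplus without the control is ½ · (229/6 - 32) · 37 = 1369/12.
With the floor, consumers buy 19 units at 35, so CS = ½ · (229/6 - 35) · 19 = 361/12.
Change in consumer surplus = 361/12 - 1369/12 = -84.

-84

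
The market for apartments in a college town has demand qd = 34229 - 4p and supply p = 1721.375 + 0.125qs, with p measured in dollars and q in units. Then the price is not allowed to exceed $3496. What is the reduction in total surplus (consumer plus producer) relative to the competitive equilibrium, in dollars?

Rearranging supply gives qs = 8p - 13771. Equilibrium: 34229 - 4p = 8p - 13771, so 48000 = 12p and p* = 4000, q* = 18229.
Since 3496 < 4000, the ceiling is binding.
At p = 3496: qd = 34229 - 4·3496 = 20245 and qs = 8·3496 - 13771 = 14197.
Quantity traded falls to 14197. At q = 14197 the demand price is (34229 - 14197)/4 = 5008 and the supply price is (13771 + 14197)/8 = 3496.
Deadweight loss = ½ · (5008 - 3496) · (18229 - 14197) = ½ · 1512 · 4032 = 3048192.

3048192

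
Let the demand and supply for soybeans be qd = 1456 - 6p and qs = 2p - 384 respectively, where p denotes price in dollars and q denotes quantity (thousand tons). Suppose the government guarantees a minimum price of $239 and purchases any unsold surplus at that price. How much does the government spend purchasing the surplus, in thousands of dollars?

17208

Setting quantity demanded equal to quantity supplied, 1456 - 6p = 2p - 384, gives p* = 230 and q* = 76.
Since 239 > 230, the floor is binding.
At p = 239: qd = 1456 - 6·239 = 22 and qs = 2·239 - 384 = 94.
Surplus = qs - qd = 72.
Government expenditure = surplus × support price = 72 × 239 = 17208.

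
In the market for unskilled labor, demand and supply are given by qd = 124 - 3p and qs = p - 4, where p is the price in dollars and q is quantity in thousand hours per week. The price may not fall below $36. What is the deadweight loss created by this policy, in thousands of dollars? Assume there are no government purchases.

Without the control the market clears where 124 - 3p = p - 4, i.e. p* = 32 and q* = 28.
The floor of 36 is above the equilibrium price 32, so it binds.
At p = 36: qd = 124 - 3·36 = 16 and qs = 36 - 4 = 32.
Quantity traded falls to 16. At q = 16 the demand price is (124 - 16)/3 = 36 and the supply price is 4 + 16 = 20.
Deadweight loss = ½ · (36 - 20) · (28 - 16) = ½ · 16 · 12 = 96.

96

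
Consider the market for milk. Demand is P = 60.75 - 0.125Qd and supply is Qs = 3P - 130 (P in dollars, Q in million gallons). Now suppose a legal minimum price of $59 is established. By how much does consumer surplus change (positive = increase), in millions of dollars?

Rearranging demand gives Qd = 486 - 8P. In a free market, 486 - 8P = 3P - 130 gives the equilibrium P* = 56, Q* = 38.
Because the floor (59) lies above the market-clearing price, it is binding.
At P = 59: Qd = 486 - 8·59 = 14 and Qs = 3·59 - 130 = 47.
Consumer surplus without the control is ½ · (60.75 - 56) · 38 = 90.25.
With the floor, consumers buy 14 units at 59, so CS = ½ · (60.75 - 59) · 14 = 12.25.
Change in consumer surplus = 12.25 - 90.25 = -78.

-78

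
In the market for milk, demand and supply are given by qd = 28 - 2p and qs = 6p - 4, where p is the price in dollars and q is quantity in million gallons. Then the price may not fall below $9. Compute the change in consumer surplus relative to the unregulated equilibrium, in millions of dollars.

-75

Setting quantity demanded equal to quantity supplied, 28 - 2p = 6p - 4, gives p* = 4 and q* = 20.
Since 9 > 4, the floor is binding.
At p = 9: qd = 28 - 2·9 = 10 and qs = 6·9 - 4 = 50.
Consumer surplus without the control is ½ · (14 - 4) · 20 = 100.
With the floor, consumers buy 10 units at 9, so CS = ½ · (14 - 9) · 10 = 25.
Change in consumer surplus = 25 - 100 = -75.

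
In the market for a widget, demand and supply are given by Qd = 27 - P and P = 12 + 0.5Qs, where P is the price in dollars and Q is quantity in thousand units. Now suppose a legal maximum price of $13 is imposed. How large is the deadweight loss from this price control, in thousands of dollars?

48

Rearranging supply gives Qs = 2P - 24. Setting quantity demanded equal to quantity supplied, 27 - P = 2P - 24, gives P* = 17 and Q* = 10.
The ceiling of 13 is below the equilibrium price 17, so it binds.
At P = 13: Qd = 27 - 13 = 14 and Qs = 2·13 - 24 = 2.
Quantity traded falls to 2. At Q = 2 the demand price is 27 - 2 = 25 and the supply price is (24 + 2)/2 = 13.
Deadweight loss = ½ · (25 - 13) · (10 - 2) = ½ · 12 · 8 = 48.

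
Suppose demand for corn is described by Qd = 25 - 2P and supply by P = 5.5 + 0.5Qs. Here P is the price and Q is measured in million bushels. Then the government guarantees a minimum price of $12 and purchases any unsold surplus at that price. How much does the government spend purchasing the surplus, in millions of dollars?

144

Rearranging supply gives Qs = 2P - 11. In a free market, 25 - 2P = 2P - 11 gives the equilibrium P* = 9, Q* = 7.
Because the floor (12) lies above the market-clearing price, it is binding.
At P = 12: Qd = 25 - 2·12 = 1 and Qs = 2·12 - 11 = 13.
Surplus = Qs - Qd = 12.
Government expenditure = surplus × support price = 12 × 12 = 144.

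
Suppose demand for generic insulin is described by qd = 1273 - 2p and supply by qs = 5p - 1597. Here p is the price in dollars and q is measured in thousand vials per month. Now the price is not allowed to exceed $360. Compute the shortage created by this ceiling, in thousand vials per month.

350

In a free market, 1273 - 2p = 5p - 1597 gives the equilibrium p* = 410, q* = 453.
The ceiling of 360 is below the equilibrium price 410, so it binds.
At p = 360: qd = 1273 - 2·360 = 553 and qs = 5·360 - 1597 = 203.
Shortage = qd - qs = 553 - 203 = 350.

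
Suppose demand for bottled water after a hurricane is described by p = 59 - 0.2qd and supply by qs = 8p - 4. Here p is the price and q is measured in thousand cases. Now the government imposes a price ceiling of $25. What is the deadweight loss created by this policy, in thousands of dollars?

0

Rearranging demand gives qd = 295 - 5p. In a free market, 295 - 5p = 8p - 4 gives the equilibrium p* = 23, q* = 180.
The ceiling of 25 is above the equilibrium price 23, so it is not binding; the market clears at p* = 23, q* = 180.
Since the control does not bind, no trades are prevented and deadweight loss is zero.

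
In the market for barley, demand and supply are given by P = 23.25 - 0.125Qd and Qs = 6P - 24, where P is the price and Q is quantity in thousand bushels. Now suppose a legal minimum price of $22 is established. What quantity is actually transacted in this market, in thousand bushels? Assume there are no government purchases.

10

Rearranging demand gives Qd = 186 - 8P. Setting quantity demanded equal to quantity supplied, 186 - 8P = 6P - 24, gives P* = 15 and Q* = 66.
Since 22 > 15, the floor is binding.
At P = 22: Qd = 186 - 8·22 = 10 and Qs = 6·22 - 24 = 108.
The quantity actually transacted is the short side, demand: 10.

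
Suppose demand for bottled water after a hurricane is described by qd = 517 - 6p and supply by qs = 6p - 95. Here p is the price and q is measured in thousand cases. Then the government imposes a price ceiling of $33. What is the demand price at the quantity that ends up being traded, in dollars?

69

Setting quantity demanded equal to quantity supplied, 517 - 6p = 6p - 95, gives p* = 51 and q* = 211.
The ceiling of 33 is below the equilibrium price 51, so it binds.
At p = 33: qd = 517 - 6·33 = 319 and qs = 6·33 - 95 = 103.
Only 103 units reach the market. On the demand curve, the marginal buyer's willingness to pay at q = 103 is (517 - 103)/6 = 69.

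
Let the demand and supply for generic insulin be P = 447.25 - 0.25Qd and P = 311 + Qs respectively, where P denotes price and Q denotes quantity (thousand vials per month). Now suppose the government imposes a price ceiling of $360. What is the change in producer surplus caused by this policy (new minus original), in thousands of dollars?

Rearranging demand gives Qd = 1789 - 4P; rearranging supply gives Qs = P - 311. Equilibrium: 1789 - 4P = P - 311, so 2100 = 5P and P* = 420, Q* = 109.
The ceiling of 360 is below the equilibrium price 420, so it binds.
At P = 360: Qd = 1789 - 4·360 = 349 and Qs = 360 - 311 = 49.
Producer surplus without the control is ½ · (420 - 311) · 109 = 5940.5.
With the ceiling, producers sell 49 units at 360, so PS = ½ · (360 - 311) · 49 = 1200.5.
Change in producer surplus = 1200.5 - 5940.5 = -4740.

-4740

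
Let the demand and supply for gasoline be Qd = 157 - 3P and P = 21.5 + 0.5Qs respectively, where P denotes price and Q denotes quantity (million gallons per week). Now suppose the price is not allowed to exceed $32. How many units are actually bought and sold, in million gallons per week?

21

Rearranging supply gives Qs = 2P - 43. Equilibrium: 157 - 3P = 2P - 43, so 200 = 5P and P* = 40, Q* = 37.
Since 32 < 40, the ceiling is binding.
At P = 32: Qd = 157 - 3·32 = 61 and Qs = 2·32 - 43 = 21.
The quantity actually transacted is the short side, supply: 21.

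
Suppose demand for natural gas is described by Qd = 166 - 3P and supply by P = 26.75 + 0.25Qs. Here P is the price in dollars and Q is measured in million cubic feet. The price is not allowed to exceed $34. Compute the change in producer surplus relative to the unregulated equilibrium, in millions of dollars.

Rearranging supply gives Qs = 4P - 107. Setting quantity demanded equal to quantity supplied, 166 - 3P = 4P - 107, gives P* = 39 and Q* = 49.
Because the ceiling (34) lies below the market-clearing price, it is binding.
At P = 34: Qd = 166 - 3·34 = 64 and Qs = 4·34 - 107 = 29.
Producer surplus without the control is ½ · (39 - 26.75) · 49 = 300.125.
With the ceiling, producers sell 29 units at 34, so PS = ½ · (34 - 26.75) · 29 = 105.125.
Change in producer surplus = 105.125 - 300.125 = -195.

-195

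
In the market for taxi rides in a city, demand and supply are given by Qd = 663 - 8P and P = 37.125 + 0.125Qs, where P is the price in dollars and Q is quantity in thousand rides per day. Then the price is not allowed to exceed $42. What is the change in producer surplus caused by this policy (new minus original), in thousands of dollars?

-1998

Rearranging supply gives Qs = 8P - 297. In a free market, 663 - 8P = 8P - 297 gives the equilibrium P* = 60, Q* = 183.
The ceiling of 42 is below the equilibrium price 60, so it binds.
At P = 42: Qd = 663 - 8·42 = 327 and Qs = 8·42 - 297 = 39.
Producer surplus without the control is ½ · (60 - 37.125) · 183 = 2093.0625.
With the ceiling, producers sell 39 units at 42, so PS = ½ · (42 - 37.125) · 39 = 95.0625.
Change in producer surplus = 95.0625 - 2093.0625 = -1998.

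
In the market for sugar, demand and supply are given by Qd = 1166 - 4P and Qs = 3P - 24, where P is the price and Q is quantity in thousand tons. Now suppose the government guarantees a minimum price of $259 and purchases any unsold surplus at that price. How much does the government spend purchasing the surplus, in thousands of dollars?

Equilibrium: 1166 - 4P = 3P - 24, so 1190 = 7P and P* = 170, Q* = 486.
Because the floor (259) lies above the market-clearing price, it is binding.
At P = 259: Qd = 1166 - 4·259 = 130 and Qs = 3·259 - 24 = 753.
Surplus = Qs - Qd = 623.
Government expenditure = surplus × support price = 623 × 259 = 161357.

161357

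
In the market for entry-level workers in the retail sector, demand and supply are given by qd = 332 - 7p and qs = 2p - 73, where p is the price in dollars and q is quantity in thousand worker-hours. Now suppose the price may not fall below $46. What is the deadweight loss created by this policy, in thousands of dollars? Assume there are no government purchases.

15.75

In a free market, 332 - 7p = 2p - 73 gives the equilibrium p* = 45, q* = 17.
The floor of 46 is above the equilibrium price 45, so it binds.
At p = 46: qd = 332 - 7·46 = 10 and qs = 2·46 - 73 = 19.
Quantity traded falls to 10. At q = 10 the demand price is (332 - 10)/7 = 46 and the supply price is (73 + 10)/2 = 41.5.
Deadweight loss = ½ · (46 - 41.5) · (17 - 10) = ½ · 4.5 · 7 = 15.75.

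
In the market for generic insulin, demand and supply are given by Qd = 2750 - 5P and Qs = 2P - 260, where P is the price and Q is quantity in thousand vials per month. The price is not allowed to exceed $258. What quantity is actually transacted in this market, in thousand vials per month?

256

Without the control the market clears where 2750 - 5P = 2P - 260, i.e. P* = 430 and Q* = 600.
Since 258 < 430, the ceiling is binding.
At P = 258: Qd = 2750 - 5·258 = 1460 and Qs = 2·258 - 260 = 256.
The quantity actually transacted is the short side, supply: 256.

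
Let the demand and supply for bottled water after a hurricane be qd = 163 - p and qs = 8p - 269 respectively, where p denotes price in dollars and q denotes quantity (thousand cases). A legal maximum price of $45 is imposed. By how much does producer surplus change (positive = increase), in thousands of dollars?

Without the control the market clears where 163 - p = 8p - 269, i.e. p* = 48 and q* = 115.
Since 45 < 48, the ceiling is binding.
At p = 45: qd = 163 - 45 = 118 and qs = 8·45 - 269 = 91.
Producer surplus without the control is ½ · (48 - 33.625) · 115 = 826.5625.
With the ceiling, producers sell 91 units at 45, so PS = ½ · (45 - 33.625) · 91 = 517.5625.
Change in producer surplus = 517.5625 - 826.5625 = -309.

-309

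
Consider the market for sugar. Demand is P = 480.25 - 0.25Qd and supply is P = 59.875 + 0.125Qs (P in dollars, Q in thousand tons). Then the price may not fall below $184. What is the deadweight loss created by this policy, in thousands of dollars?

0

Rearranging demand gives Qd = 1921 - 4P; rearranging supply gives Qs = 8P - 479. Without the control the market clears where 1921 - 4P = 8P - 479, i.e. P* = 200 and Q* = 1121.
Since 184 is below P* = 200, the floor does not bind and the free-market outcome prevails.
Since the control does not bind, no trades are prevented and deadweight loss is zero.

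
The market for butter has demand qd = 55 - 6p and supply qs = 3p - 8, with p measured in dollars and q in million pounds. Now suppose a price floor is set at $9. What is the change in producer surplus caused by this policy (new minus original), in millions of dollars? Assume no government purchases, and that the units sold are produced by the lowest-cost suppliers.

Setting quantity demanded equal to quantity supplied, 55 - 6p = 3p - 8, gives p* = 7 and q* = 13.
Since 9 > 7, the floor is binding.
At p = 9: qd = 55 - 6·9 = 1 and qs = 3·9 - 8 = 19.
Producer surplus without the control is ½ · (7 - 8/3) · 13 = 169/6.
With the floor, 1 units are sold at 9. The supply price at q = 1 is 3, so PS = ½ · [(9 - 8/3) + (9 - 3)] · 1 = 37/6.
Change in producer surplus = 37/6 - 169/6 = -22.

-22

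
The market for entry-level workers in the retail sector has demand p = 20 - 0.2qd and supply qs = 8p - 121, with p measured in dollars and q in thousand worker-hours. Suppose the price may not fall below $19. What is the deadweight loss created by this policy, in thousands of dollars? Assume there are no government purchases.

16.25

Rearranging demand gives qd = 100 - 5p. Without the control the market clears where 100 - 5p = 8p - 121, i.e. p* = 17 and q* = 15.
Since 19 > 17, the floor is binding.
At p = 19: qd = 100 - 5·19 = 5 and qs = 8·19 - 121 = 31.
Quantity traded falls to 5. At q = 5 the demand price is (100 - 5)/5 = 19 and the supply price is (121 + 5)/8 = 15.75.
Deadweight loss = ½ · (19 - 15.75) · (15 - 5) = ½ · 3.25 · 10 = 16.25.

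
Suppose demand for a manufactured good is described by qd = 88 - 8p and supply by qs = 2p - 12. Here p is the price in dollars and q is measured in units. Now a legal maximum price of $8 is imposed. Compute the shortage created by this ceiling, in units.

20

In a free market, 88 - 8p = 2p - 12 gives the equilibrium p* = 10, q* = 8.
Because the ceiling (8) lies below the market-clearing price, it is binding.
At p = 8: qd = 88 - 8·8 = 24 and qs = 2·8 - 12 = 4.
Shortage = qd - qs = 24 - 4 = 20.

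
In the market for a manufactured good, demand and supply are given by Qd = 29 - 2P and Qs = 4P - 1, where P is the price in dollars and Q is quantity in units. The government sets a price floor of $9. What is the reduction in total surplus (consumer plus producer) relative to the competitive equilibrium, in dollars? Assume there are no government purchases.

Equilibrium: 29 - 2P = 4P - 1, so 30 = 6P and P* = 5, Q* = 19.
Because the floor (9) lies above the market-clearing price, it is binding.
At P = 9: Qd = 29 - 2·9 = 11 and Qs = 4·9 - 1 = 35.
Quantity traded falls to 11. At Q = 11 the demand price is (29 - 11)/2 = 9 and the supply price is (1 + 11)/4 = 3.
Deadweight loss = ½ · (9 - 3) · (19 - 11) = ½ · 6 · 8 = 24.

24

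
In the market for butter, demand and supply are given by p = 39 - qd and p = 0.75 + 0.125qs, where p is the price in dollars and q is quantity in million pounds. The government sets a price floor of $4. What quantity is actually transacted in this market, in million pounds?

Rearranging demand gives qd = 39 - p; rearranging supply gives qs = 8p - 6. Setting quantity demanded equal to quantity supplied, 39 - p = 8p - 6, gives p* = 5 and q* = 34.
The floor of 4 is below the equilibrium price 5, so it is not binding; the market clears at p* = 5, q* = 34.

34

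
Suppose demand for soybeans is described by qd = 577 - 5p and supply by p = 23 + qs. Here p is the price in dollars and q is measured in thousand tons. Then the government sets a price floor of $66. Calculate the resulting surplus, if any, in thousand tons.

Rearranging supply gives qs = p - 23. Setting quantity demanded equal to quantity supplied, 577 - 5p = p - 23, gives p* = 100 and q* = 77.
Since 66 is below p* = 100, the floor does not bind and the free-market outcome prevails.
Since the control does not bind, there is no surplus.

0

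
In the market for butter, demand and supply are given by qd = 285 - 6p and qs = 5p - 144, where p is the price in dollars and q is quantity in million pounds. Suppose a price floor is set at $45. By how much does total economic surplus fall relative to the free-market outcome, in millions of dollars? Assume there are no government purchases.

Setting quantity demanded equal to quantity supplied, 285 - 6p = 5p - 144, gives p* = 39 and q* = 51.
The floor of 45 is above the equilibrium price 39, so it binds.
At p = 45: qd = 285 - 6·45 = 15 and qs = 5·45 - 144 = 81.
Quantity traded falls to 15. At q = 15 the demand price is (285 - 15)/6 = 45 and the supply price is (144 + 15)/5 = 31.8.
Deadweight loss = ½ · (45 - 31.8) · (51 - 15) = ½ · 13.2 · 36 = 237.6.

237.6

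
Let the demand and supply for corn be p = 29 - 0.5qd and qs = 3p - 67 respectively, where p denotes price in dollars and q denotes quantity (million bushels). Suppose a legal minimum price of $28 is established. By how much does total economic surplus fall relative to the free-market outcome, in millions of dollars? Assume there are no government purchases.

15

Rearranging demand gives qd = 58 - 2p. Equilibrium: 58 - 2p = 3p - 67, so 125 = 5p and p* = 25, q* = 8.
Because the floor (28) lies above the market-clearing price, it is binding.
At p = 28: qd = 58 - 2·28 = 2 and qs = 3·28 - 67 = 17.
Quantity traded falls to 2. At q = 2 the demand price is (58 - 2)/2 = 28 and the supply price is (67 + 2)/3 = 23.
Deadweight loss = ½ · (28 - 23) · (8 - 2) = ½ · 5 · 6 = 15.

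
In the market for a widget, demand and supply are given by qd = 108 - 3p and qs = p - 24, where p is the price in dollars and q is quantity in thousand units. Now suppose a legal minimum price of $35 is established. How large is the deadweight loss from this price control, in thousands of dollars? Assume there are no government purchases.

24

Without the control the market clears where 108 - 3p = p - 24, i.e. p* = 33 and q* = 9.
Since 35 > 33, the floor is binding.
At p = 35: qd = 108 - 3·35 = 3 and qs = 35 - 24 = 11.
Quantity traded falls to 3. At q = 3 the demand price is (108 - 3)/3 = 35 and the supply price is 24 + 3 = 27.
Deadweight loss = ½ · (35 - 27) · (9 - 3) = ½ · 8 · 6 = 24.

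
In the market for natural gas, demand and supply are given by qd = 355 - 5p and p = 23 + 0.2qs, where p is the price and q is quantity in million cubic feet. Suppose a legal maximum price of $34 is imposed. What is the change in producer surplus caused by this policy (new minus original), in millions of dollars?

-1137.5

Rearranging supply gives qs = 5p - 115. Without the control the market clears where 355 - 5p = 5p - 115, i.e. p* = 47 and q* = 120.
Since 34 < 47, the ceiling is binding.
At p = 34: qd = 355 - 5·34 = 185 and qs = 5·34 - 115 = 55.
Producer surplus without the control is ½ · (47 - 23) · 120 = 1440.
With the ceiling, producers sell 55 units at 34, so PS = ½ · (34 - 23) · 55 = 302.5.
Change in producer surplus = 302.5 - 1440 = -1137.5.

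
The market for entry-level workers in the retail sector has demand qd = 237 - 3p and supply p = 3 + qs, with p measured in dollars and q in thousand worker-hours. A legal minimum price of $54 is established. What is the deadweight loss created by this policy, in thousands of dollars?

Rearranging supply gives qs = p - 3. Setting quantity demanded equal to quantity supplied, 237 - 3p = p - 3, gives p* = 60 and q* = 57.
Since 54 is below p* = 60, the floor does not bind and the free-market outcome prevails.
Since the control does not bind, no trades are prevented and deadweight loss is zero.

0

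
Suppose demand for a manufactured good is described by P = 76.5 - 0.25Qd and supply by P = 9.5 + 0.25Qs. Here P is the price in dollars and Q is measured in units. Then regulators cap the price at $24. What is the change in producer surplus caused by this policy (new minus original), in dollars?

Rearranging demand gives Qd = 306 - 4P; rearranging supply gives Qs = 4P - 38. In a free market, 306 - 4P = 4P - 38 gives the equilibrium P* = 43, Q* = 134.
The ceiling of 24 is below the equilibrium price 43, so it binds.
At P = 24: Qd = 306 - 4·24 = 210 and Qs = 4·24 - 38 = 58.
Producer surplus without the control is ½ · (43 - 9.5) · 134 = 2244.5.
With the ceiling, producers sell 58 units at 24, so PS = ½ · (24 - 9.5) · 58 = 420.5.
Change in producer surplus = 420.5 - 2244.5 = -1824.

-1824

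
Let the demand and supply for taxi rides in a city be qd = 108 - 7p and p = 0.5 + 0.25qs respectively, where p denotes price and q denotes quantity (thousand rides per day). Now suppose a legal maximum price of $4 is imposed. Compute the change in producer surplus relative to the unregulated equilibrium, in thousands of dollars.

Rearranging supply gives qs = 4p - 2. Setting quantity demanded equal to quantity supplied, 108 - 7p = 4p - 2, gives p* = 10 and q* = 38.
Since 4 < 10, the ceiling is binding.
At p = 4: qd = 108 - 7·4 = 80 and qs = 4·4 - 2 = 14.
Producer surplus without the control is ½ · (10 - 0.5) · 38 = 180.5.
With the ceiling, producers sell 14 units at 4, so PS = ½ · (4 - 0.5) · 14 = 24.5.
Change in producer surplus = 24.5 - 180.5 = -156.

-156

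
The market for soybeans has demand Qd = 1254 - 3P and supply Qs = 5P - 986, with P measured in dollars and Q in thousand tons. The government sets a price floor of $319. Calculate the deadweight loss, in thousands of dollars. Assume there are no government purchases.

3650.4

Without the control the market clears where 1254 - 3P = 5P - 986, i.e. P* = 280 and Q* = 414.
The floor of 319 is above the equilibrium price 280, so it binds.
At P = 319: Qd = 1254 - 3·319 = 297 and Qs = 5·319 - 986 = 609.
Quantity traded falls to 297. At Q = 297 the demand price is (1254 - 297)/3 = 319 and the supply price is (986 + 297)/5 = 256.6.
Deadweight loss = ½ · (319 - 256.6) · (414 - 297) = ½ · 62.4 · 117 = 3650.4.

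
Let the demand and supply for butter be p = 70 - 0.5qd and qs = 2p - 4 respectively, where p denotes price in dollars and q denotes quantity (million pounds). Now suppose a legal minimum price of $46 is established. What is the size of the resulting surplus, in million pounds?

Rearranging demand gives qd = 140 - 2p. Without the control the market clears where 140 - 2p = 2p - 4, i.e. p* = 36 and q* = 68.
Since 46 > 36, the floor is binding.
At p = 46: qd = 140 - 2·46 = 48 and qs = 2·46 - 4 = 88.
Surplus = qs - qd = 88 - 48 = 40.

40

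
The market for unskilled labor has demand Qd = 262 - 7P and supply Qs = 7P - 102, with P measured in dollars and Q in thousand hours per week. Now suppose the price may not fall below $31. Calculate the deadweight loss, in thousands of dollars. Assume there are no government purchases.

In a free market, 262 - 7P = 7P - 102 gives the equilibrium P* = 26, Q* = 80.
Because the floor (31) lies above the market-clearing price, it is binding.
At P = 31: Qd = 262 - 7·31 = 45 and Qs = 7·31 - 102 = 115.
Quantity traded falls to 45. At Q = 45 the demand price is (262 - 45)/7 = 31 and the supply price is (102 + 45)/7 = 21.
Deadweight loss = ½ · (31 - 21) · (80 - 45) = ½ · 10 · 35 = 175.

175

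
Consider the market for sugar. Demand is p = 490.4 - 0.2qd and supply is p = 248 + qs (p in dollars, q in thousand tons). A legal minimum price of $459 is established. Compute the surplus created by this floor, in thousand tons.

Rearranging demand gives qd = 2452 - 5p; rearranging supply gives qs = p - 248. In a free market, 2452 - 5p = p - 248 gives the equilibrium p* = 450, q* = 202.
Since 459 > 450, the floor is binding.
At p = 459: qd = 2452 - 5·459 = 157 and qs = 459 - 248 = 211.
Surplus = qs - qd = 211 - 157 = 54.

54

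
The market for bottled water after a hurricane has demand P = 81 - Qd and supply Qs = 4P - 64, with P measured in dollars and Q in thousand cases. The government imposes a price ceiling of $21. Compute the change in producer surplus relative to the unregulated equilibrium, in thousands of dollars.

-288

Rearranging demand gives Qd = 81 - P. Setting quantity demanded equal to quantity supplied, 81 - P = 4P - 64, gives P* = 29 and Q* = 52.
Since 21 < 29, the ceiling is binding.
At P = 21: Qd = 81 - 21 = 60 and Qs = 4·21 - 64 = 20.
Producer surplus without the control is ½ · (29 - 16) · 52 = 338.
With the ceiling, producers sell 20 units at 21, so PS = ½ · (21 - 16) · 20 = 50.
Change in producer surplus = 50 - 338 = -288.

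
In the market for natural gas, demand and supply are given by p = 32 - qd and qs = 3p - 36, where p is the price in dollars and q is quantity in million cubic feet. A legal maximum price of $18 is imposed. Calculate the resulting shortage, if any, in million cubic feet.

Rearranging demand gives qd = 32 - p. Equilibrium: 32 - p = 3p - 36, so 68 = 4p and p* = 17, q* = 15.
The ceiling of 18 is above the equilibrium price 17, so it is not binding; the market clears at p* = 17, q* = 15.
Since the control does not bind, there is no shortage.

0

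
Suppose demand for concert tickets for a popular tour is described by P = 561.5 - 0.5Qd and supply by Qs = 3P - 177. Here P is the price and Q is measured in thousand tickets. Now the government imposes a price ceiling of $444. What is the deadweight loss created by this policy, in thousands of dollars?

Rearranging demand gives Qd = 1123 - 2P. Setting quantity demanded equal to quantity supplied, 1123 - 2P = 3P - 177, gives P* = 260 and Q* = 603.
The ceiling of 444 is above the equilibrium price 260, so it is not binding; the market clears at P* = 260, Q* = 603.
Since the control does not bind, no trades are prevented and deadweight loss is zero.

0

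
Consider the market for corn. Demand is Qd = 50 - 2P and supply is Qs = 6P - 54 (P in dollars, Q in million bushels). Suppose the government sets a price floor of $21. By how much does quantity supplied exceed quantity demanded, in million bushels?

Setting quantity demanded equal to quantity supplied, 50 - 2P = 6P - 54, gives P* = 13 and Q* = 24.
Since 21 > 13, the floor is binding.
At P = 21: Qd = 50 - 2·21 = 8 and Qs = 6·21 - 54 = 72.
Surplus = Qs - Qd = 72 - 8 = 64.

64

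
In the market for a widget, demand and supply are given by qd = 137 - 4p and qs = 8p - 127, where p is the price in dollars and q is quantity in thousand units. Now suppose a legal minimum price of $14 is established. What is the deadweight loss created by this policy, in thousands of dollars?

0

Without the control the market clears where 137 - 4p = 8p - 127, i.e. p* = 22 and q* = 49.
The floor of 14 is below the equilibrium price 22, so it is not binding; the market clears at p* = 22, q* = 49.
Since the control does not bind, no trades are prevented and deadweight loss is zero.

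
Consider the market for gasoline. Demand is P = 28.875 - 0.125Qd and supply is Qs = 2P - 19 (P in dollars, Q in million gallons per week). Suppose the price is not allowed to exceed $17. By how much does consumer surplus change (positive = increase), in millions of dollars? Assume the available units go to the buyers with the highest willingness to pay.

Rearranging demand gives Qd = 231 - 8P. Equilibrium: 231 - 8P = 2P - 19, so 250 = 10P and P* = 25, Q* = 31.
Because the ceiling (17) lies below the market-clearing price, it is binding.
At P = 17: Qd = 231 - 8·17 = 95 and Qs = 2·17 - 19 = 15.
Consumer surplus without the control is ½ · (28.875 - 25) · 31 = 60.0625.
With the ceiling, 15 units are sold at 17 (assume they go to the highest-value buyers). The demand price at Q = 15 is 27, so CS = ½ · [(28.875 - 17) + (27 - 17)] · 15 = 164.0625.
Change in consumer surplus = 164.0625 - 60.0625 = 104.

104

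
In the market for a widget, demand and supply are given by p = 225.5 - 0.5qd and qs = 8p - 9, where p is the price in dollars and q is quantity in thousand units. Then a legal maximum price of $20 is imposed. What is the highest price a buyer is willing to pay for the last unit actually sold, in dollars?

Rearranging demand gives qd = 451 - 2p. Without the control the market clears where 451 - 2p = 8p - 9, i.e. p* = 46 and q* = 359.
Since 20 < 46, the ceiling is binding.
At p = 20: qd = 451 - 2·20 = 411 and qs = 8·20 - 9 = 151.
Only 151 units reach the market. On the demand curve, the marginal buyer's willingness to pay at q = 151 is (451 - 151)/2 = 150.

150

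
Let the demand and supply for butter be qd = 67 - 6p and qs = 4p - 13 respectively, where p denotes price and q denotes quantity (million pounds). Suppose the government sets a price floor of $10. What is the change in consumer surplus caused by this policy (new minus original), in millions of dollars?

In a free market, 67 - 6p = 4p - 13 gives the equilibrium p* = 8, q* = 19.
The floor of 10 is above the equilibrium price 8, so it binds.
At p = 10: qd = 67 - 6·10 = 7 and qs = 4·10 - 13 = 27.
Consumer surplus without the control is ½ · (67/6 - 8) · 19 = 361/12.
With the floor, consumers buy 7 units at 10, so CS = ½ · (67/6 - 10) · 7 = 49/12.
Change in consumer surplus = 49/12 - 361/12 = -26.

-26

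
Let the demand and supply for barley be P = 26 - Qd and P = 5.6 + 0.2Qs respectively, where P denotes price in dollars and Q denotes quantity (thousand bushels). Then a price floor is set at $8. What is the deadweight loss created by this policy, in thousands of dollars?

0

Rearranging demand gives Qd = 26 - P; rearranging supply gives Qs = 5P - 28. Without the control the market clears where 26 - P = 5P - 28, i.e. P* = 9 and Q* = 17.
The floor of 8 is below the equilibrium price 9, so it is not binding; the market clears at P* = 9, Q* = 17.
Since the control does not bind, no trades are prevented and deadweight loss is zero.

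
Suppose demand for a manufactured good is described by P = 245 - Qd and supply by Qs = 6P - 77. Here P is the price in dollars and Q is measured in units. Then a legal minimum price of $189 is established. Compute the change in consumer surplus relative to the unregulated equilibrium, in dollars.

Rearranging demand gives Qd = 245 - P. Equilibrium: 245 - P = 6P - 77, so 322 = 7P and P* = 46, Q* = 199.
Because the floor (189) lies above the market-clearing price, it is binding.
At P = 189: Qd = 245 - 189 = 56 and Qs = 6·189 - 77 = 1057.
Consumer surplus without the control is ½ · (245 - 46) · 199 = 19800.5.
With the floor, consumers buy 56 units at 189, so CS = ½ · (245 - 189) · 56 = 1568.
Change in consumer surplus = 1568 - 19800.5 = -18232.5.

-18232.5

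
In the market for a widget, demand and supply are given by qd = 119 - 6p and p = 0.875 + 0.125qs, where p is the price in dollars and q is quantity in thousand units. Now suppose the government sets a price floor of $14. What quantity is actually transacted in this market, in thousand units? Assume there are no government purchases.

Rearranging supply gives qs = 8p - 7. In a free market, 119 - 6p = 8p - 7 gives the equilibrium p* = 9, q* = 65.
The floor of 14 is above the equilibrium price 9, so it binds.
At p = 14: qd = 119 - 6·14 = 35 and qs = 8·14 - 7 = 105.
The quantity actually transacted is the short side, demand: 35.

35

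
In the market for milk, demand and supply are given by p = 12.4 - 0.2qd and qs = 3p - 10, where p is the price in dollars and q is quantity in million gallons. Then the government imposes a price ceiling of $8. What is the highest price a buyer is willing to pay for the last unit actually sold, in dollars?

9.6

Rearranging demand gives qd = 62 - 5p. In a free market, 62 - 5p = 3p - 10 gives the equilibrium p* = 9, q* = 17.
Because the ceiling (8) lies below the market-clearing price, it is binding.
At p = 8: qd = 62 - 5·8 = 22 and qs = 3·8 - 10 = 14.
Only 14 units reach the market. On the demand curve, the marginal buyer's willingness to pay at q = 14 is (62 - 14)/5 = 9.6.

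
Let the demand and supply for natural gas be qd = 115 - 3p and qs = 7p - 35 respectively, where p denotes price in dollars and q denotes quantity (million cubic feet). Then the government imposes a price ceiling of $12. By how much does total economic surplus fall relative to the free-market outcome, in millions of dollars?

In a free market, 115 - 3p = 7p - 35 gives the equilibrium p* = 15, q* = 70.
Because the ceiling (12) lies below the market-clearing price, it is binding.
At p = 12: qd = 115 - 3·12 = 79 and qs = 7·12 - 35 = 49.
Quantity traded falls to 49. At q = 49 the demand price is (115 - 49)/3 = 22 and the supply price is (35 + 49)/7 = 12.
Deadweight loss = ½ · (22 - 12) · (70 - 49) = ½ · 10 · 21 = 105.

105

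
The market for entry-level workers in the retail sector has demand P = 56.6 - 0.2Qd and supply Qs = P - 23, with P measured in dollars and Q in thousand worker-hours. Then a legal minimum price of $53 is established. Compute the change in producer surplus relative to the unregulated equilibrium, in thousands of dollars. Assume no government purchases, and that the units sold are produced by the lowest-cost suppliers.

Rearranging demand gives Qd = 283 - 5P. Setting quantity demanded equal to quantity supplied, 283 - 5P = P - 23, gives P* = 51 and Q* = 28.
Because the floor (53) lies above the market-clearing price, it is binding.
At P = 53: Qd = 283 - 5·53 = 18 and Qs = 53 - 23 = 30.
Producer surplus without the control is ½ · (51 - 23) · 28 = 392.
With the floor, 18 units are sold at 53. The supply price at Q = 18 is 41, so PS = ½ · [(53 - 23) + (53 - 41)] · 18 = 378.
Change in producer surplus = 378 - 392 = -14.

-14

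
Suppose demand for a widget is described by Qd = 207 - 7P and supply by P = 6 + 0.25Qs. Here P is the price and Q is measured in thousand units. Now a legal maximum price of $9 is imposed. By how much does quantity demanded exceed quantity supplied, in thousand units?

Rearranging supply gives Qs = 4P - 24. Setting quantity demanded equal to quantity supplied, 207 - 7P = 4P - 24, gives P* = 21 and Q* = 60.
Because the ceiling (9) lies below the market-clearing price, it is binding.
At P = 9: Qd = 207 - 7·9 = 144 and Qs = 4·9 - 24 = 12.
Shortage = Qd - Qs = 144 - 12 = 132.

132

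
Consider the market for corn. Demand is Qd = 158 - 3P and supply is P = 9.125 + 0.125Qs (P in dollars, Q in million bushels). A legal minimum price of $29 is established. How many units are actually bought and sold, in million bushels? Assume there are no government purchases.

71

Rearranging supply gives Qs = 8P - 73. Without the control the market clears where 158 - 3P = 8P - 73, i.e. P* = 21 and Q* = 95.
The floor of 29 is above the equilibrium price 21, so it binds.
At P = 29: Qd = 158 - 3·29 = 71 and Qs = 8·29 - 73 = 159.
The quantity actually transacted is the short side, demand: 71.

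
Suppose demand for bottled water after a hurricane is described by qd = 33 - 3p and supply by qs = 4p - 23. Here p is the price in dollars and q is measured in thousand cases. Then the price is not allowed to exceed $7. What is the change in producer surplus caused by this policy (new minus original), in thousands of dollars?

Without the control the market clears where 33 - 3p = 4p - 23, i.e. p* = 8 and q* = 9.
The ceiling of 7 is below the equilibrium price 8, so it binds.
At p = 7: qd = 33 - 3·7 = 12 and qs = 4·7 - 23 = 5.
Producer surplus without the control is ½ · (8 - 5.75) · 9 = 10.125.
With the ceiling, producers sell 5 units at 7, so PS = ½ · (7 - 5.75) · 5 = 3.125.
Change in producer surplus = 3.125 - 10.125 = -7.

-7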